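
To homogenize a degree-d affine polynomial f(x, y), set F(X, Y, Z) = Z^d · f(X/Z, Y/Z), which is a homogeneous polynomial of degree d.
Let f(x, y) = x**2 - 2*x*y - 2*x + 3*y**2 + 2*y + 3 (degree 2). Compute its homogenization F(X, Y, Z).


F(X, Y, Z) = X**2 - 2*X*Y - 2*X*Z + 3*Y**2 + 2*Y*Z + 3*Z**2

deg(f) = 2.
Substitute x = X/Z, y = Y/Z into f, then multiply by Z^2.
  monomial 1·x^2·y^0 ↦ 1·X^2·Y^0·Z^0.
  monomial -2·x^1·y^1 ↦ -2·X^1·Y^1·Z^0.
  monomial -2·x^1·y^0 ↦ -2·X^1·Y^0·Z^1.
  monomial 3·x^0·y^2 ↦ 3·X^0·Y^2·Z^0.
  monomial 2·x^0·y^1 ↦ 2·X^0·Y^1·Z^1.
  monomial 3·x^0·y^0 ↦ 3·X^0·Y^0·Z^2.
Collecting: F(X, Y, Z) = X**2 - 2*X*Y - 2*X*Z + 3*Y**2 + 2*Y*Z + 3*Z**2.


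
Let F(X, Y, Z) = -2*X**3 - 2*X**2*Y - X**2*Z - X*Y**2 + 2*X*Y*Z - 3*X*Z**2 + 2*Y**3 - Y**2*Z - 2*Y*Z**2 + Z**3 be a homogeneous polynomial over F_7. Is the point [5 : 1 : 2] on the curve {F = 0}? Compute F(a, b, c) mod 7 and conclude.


F(5,1,2) ≡ 4 (mod 7); P is NOT on the curve.

Evaluate F(5, 1, 2) term-by-term (mod 7).
  -2*X**3 ↦ -2·125·1·1 = -250
  -2*X**2*Y ↦ -2·25·1·1 = -50
  -X**2*Z ↦ -1·25·1·2 = -50
  -X*Y**2 ↦ -1·5·1·1 = -5
  2*X*Y*Z ↦ 2·5·1·2 = 20
  -3*X*Z**2 ↦ -3·5·1·4 = -60
  2*Y**3 ↦ 2·1·1·1 = 2
  -Y**2*Z ↦ -1·1·1·2 = -2
  -2*Y*Z**2 ↦ -2·1·1·4 = -8
  Z**3 ↦ 1·1·1·8 = 8
Sum: F(5, 1, 2) = (-250) + (-50) + (-50) + (-5) + (20) + (-60) + (2) + (-2) + (-8) + (8) = -395.
Reducing mod 7: -395 ≡ 4 (mod 7).
Since F(a, b, c) ≡ 4 ≠ 0 (mod 7), P does NOT lie on the curve.


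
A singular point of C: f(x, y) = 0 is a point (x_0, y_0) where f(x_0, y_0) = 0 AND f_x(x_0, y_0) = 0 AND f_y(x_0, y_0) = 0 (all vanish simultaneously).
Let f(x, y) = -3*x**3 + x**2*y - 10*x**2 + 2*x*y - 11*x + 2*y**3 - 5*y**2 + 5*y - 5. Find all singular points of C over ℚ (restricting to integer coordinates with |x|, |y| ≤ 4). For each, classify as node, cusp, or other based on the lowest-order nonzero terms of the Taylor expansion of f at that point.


Singular points: {(-1, 1)}; classification: cusp.

Compute partial derivatives:
  f_x = -9*x**2 + 2*x*y - 20*x + 2*y - 11.
  f_y = x**2 + 2*x + 6*y**2 - 10*y + 5.
Scan x_0 ∈ {−4, ..., 4}. For each x_0, f_y(x_0, y) is a polynomial in y; find its integer roots y ∈ {−4, ..., 4}, then test f_x and f at those candidates.
  x = -4: f_y(-4, y) = 6*y**2 - 10*y + 13; no integer root y with |y| ≤ 4.
  x = -3: f_y(-3, y) = 6*y**2 - 10*y + 8; no integer root y with |y| ≤ 4.
  x = -2: f_y(-2, y) = 6*y**2 - 10*y + 5; no integer root y with |y| ≤ 4.
  x = -1: f_y(-1, y) = 6*y**2 - 10*y + 4; vanishes at y ∈ {1}. (-1, 1): f_x = 0, f = 0 — SINGULAR.
  x = 0: f_y(0, y) = 6*y**2 - 10*y + 5; no integer root y with |y| ≤ 4.
  x = 1: f_y(1, y) = 6*y**2 - 10*y + 8; no integer root y with |y| ≤ 4.
  x = 2: f_y(2, y) = 6*y**2 - 10*y + 13; no integer root y with |y| ≤ 4.
  x = 3: f_y(3, y) = 6*y**2 - 10*y + 20; no integer root y with |y| ≤ 4.
  x = 4: f_y(4, y) = 6*y**2 - 10*y + 29; no integer root y with |y| ≤ 4.
Only singular point on the grid: (-1, 1).
Classify: substitute x = -1 + u, y = 1 + v and expand: f = -3*u**3 + u**2*v + 2*v**3 + v**2.
No constant or linear terms (consistent with a singular point). Quadratic part: v**2. Cubic part: -3*u**3 + u**2*v + 2*v**3.
The quadratic part v**2 is a perfect square, so there is a single (double) tangent line v = 0, i.e. y = 1. Restricting the cubic part to that line (v = 0) leaves -3*u**3 ≠ 0, so f is not divisible by v and the branch is v² ≈ 3*u**3 to lowest order — this is a cusp.
Classification: cusp.


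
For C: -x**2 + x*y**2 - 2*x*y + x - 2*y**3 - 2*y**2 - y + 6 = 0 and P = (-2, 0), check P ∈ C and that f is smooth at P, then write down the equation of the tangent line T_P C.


Tangent line at P: 5*x + 3*y + 10 = 0.

Step 1: f(-2, 0) = 0, so P lies on C.
Step 2: partial derivatives
  f_x(x, y) = -2*x + y**2 - 2*y + 1, f_y(x, y) = 2*x*y - 2*x - 6*y**2 - 4*y - 1.
  f_x(P) = 5, f_y(P) = 3 (gradient nonzero, so P is smooth).
Step 3: tangent line at P: 5·(x − -2) + 3·(y − 0) = 0.
Expanding: 5*x + 3*y + 10 = 0.


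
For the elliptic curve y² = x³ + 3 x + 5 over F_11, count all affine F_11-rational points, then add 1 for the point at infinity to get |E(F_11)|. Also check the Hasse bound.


Affine points = {(0, 4), (0, 7), (1, 3), (1, 8), (4, 2), (4, 9), (10, 1), (10, 10)}; affine count = 8; |E(F_11)| = 9.

Discriminant check: Δ ∝ 4a³ + 27b² = 4·3³ + 27·5² = 4·27 + 27·25 ≡ 2 (mod 11). Nonzero ⇒ E is nonsingular.
For each x ∈ F_11, compute rhs = x³ + 3·x + 5 mod 11, then count y ∈ F_11 with y² ≡ rhs.
  x = 0: rhs = 5, matching y values: 4, 7 (2 points).
  x = 1: rhs = 9, matching y values: 3, 8 (2 points).
  x = 2: rhs = 8, matching y values: none (0 points).
  x = 3: rhs = 8, matching y values: none (0 points).
  x = 4: rhs = 4, matching y values: 2, 9 (2 points).
  x = 5: rhs = 2, matching y values: none (0 points).
  x = 6: rhs = 8, matching y values: none (0 points).
  x = 7: rhs = 6, matching y values: none (0 points).
  x = 8: rhs = 2, matching y values: none (0 points).
  x = 9: rhs = 2, matching y values: none (0 points).
  x = 10: rhs = 1, matching y values: 1, 10 (2 points).
Total affine count: 8.
Full point count |E(F_11)| = 8 + 1 = 9.
Hasse bound: |9 − (11+1)| = |-3| = 3 ≤ 2√11 ≈ 6.6332 ✓.


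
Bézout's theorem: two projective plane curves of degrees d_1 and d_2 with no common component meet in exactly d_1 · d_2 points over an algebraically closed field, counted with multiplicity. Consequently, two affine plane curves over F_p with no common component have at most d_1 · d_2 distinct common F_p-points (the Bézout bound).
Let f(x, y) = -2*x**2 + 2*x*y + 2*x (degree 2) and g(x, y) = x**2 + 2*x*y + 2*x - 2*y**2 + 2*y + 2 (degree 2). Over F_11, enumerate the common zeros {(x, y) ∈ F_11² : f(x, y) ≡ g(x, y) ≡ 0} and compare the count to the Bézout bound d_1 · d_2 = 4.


Common zeros: {(0, 4), (0, 8), (8, 7)}; count = 3; Bézout bound = 4.

deg(f) = 2, deg(g) = 2, so Bézout bound = 4.
Scan x ∈ F_11. For each x, list the y ∈ F_11 with f(x, y) ≡ 0 and those with g(x, y) ≡ 0 (mod 11); the common zeros in that column are the intersection.
  x = 0: f ≡ 0 at y ∈ {0, 1, 2, 3, 4, 5, 6, 7, 8, 9, 10}; g ≡ 0 at y ∈ {4, 8}; common: {4, 8}.
  x = 1: f ≡ 0 at y ∈ {0}; g ≡ 0 at y ∈ {4, 9}; common: ∅.
  x = 2: f ≡ 0 at y ∈ {1}; g ≡ 0 at y ∈ ∅; common: ∅.
  x = 3: f ≡ 0 at y ∈ {2}; g ≡ 0 at y ∈ ∅; common: ∅.
  x = 4: f ≡ 0 at y ∈ {3}; g ≡ 0 at y ∈ {8}; common: ∅.
  x = 5: f ≡ 0 at y ∈ {4}; g ≡ 0 at y ∈ {3}; common: ∅.
  x = 6: f ≡ 0 at y ∈ {5}; g ≡ 0 at y ∈ ∅; common: ∅.
  x = 7: f ≡ 0 at y ∈ {6}; g ≡ 0 at y ∈ ∅; common: ∅.
  x = 8: f ≡ 0 at y ∈ {7}; g ≡ 0 at y ∈ {2, 7}; common: {7}.
  x = 9: f ≡ 0 at y ∈ {8}; g ≡ 0 at y ∈ {3, 7}; common: ∅.
  x = 10: f ≡ 0 at y ∈ {9}; g ≡ 0 at y ∈ ∅; common: ∅.
Collecting: common zeros = {(0, 4), (0, 8), (8, 7)}, so the count is 3.
Comparison with the Bézout bound: 3 ≤ 4 = deg(f)·deg(g), as expected for curves with no common component (the affine F_11-count falls short of the bound because intersections may lie at infinity, over extension fields, or carry multiplicity).


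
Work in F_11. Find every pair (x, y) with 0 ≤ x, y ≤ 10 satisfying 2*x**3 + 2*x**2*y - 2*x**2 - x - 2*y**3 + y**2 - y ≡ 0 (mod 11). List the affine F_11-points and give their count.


Affine F_11-points: {(0, 0), (0, 8), (0, 9), (1, 2), (3, 0), (3, 2), (3, 4), (4, 5), (5, 3), (5, 7), (6, 2), (6, 5), (6, 10), (7, 9), (8, 5), (8, 6), (9, 0)}; count = 17.

For each of the 121 pairs (x, y) ∈ F_11², evaluate f(x, y) mod 11. Record the zeros.
  x = 0: [0↦0, 1↦9, 2↦8, 3↦7, 4↦5, 5↦1, 6↦5, 7↦5, 8↦0, 9↦0, 10↦4]  zeros at y ∈ {0, 8, 9}
  x = 1: [0↦10, 1↦10, 2↦0, 3↦1, 4↦1, 5↦10, 6↦5, 7↦7, 8↦4, 9↦6, 10↦1]  zeros at y ∈ {2}
  x = 2: [0↦6, 1↦1, 2↦8, 3↦4, 4↦10, 5↦3, 6↦4, 7↦1, 8↦4, 9↦1, 10↦2]  zeros at y ∈ ∅
  x = 3: [0↦0, 1↦5, 2↦0, 3↦6, 4↦0, 5↦3, 6↦3, 7↦10, 8↦1, 9↦8, 10↦8]  zeros at y ∈ {0, 2, 4}
  x = 4: [0↦4, 1↦1, 2↦10, 3↦8, 4↦5, 5↦0, 6↦3, 7↦2, 8↦7, 9↦6, 10↦9]  zeros at y ∈ {5}
  x = 5: [0↦8, 1↦1, 2↦6, 3↦0, 4↦4, 5↦6, 6↦5, 7↦0, 8↦1, 9↦7, 10↦6]  zeros at y ∈ {3, 7}
  x = 6: [0↦2, 1↦6, 2↦0, 3↦5, 4↦9, 5↦0, 6↦10, 7↦5, 8↦6, 9↦1, 10↦0]  zeros at y ∈ {2, 5, 10}
  x = 7: [0↦9, 1↦6, 2↦4, 3↦2, 4↦10, 5↦5, 6↦8, 7↦7, 8↦1, 9↦0, 10↦3]  zeros at y ∈ {9}
  x = 8: [0↦8, 1↦2, 2↦8, 3↦3, 4↦8, 5↦0, 6↦0, 7↦7, 8↦9, 9↦5, 10↦5]  zeros at y ∈ {5, 6}
  x = 9: [0↦0, 1↦6, 2↦2, 3↦9, 4↦4, 5↦8, 6↦9, 7↦6, 8↦9, 9↦6, 10↦7]  zeros at y ∈ {0}
  x = 10: [0↦8, 1↦8, 2↦9, 3↦10, 4↦10, 5↦8, 6↦3, 7↦5, 8↦2, 9↦4, 10↦10]  zeros at y ∈ ∅
Collecting zeros: affine points = {(0, 0), (0, 8), (0, 9), (1, 2), (3, 0), (3, 2), (3, 4), (4, 5), (5, 3), (5, 7), (6, 2), (6, 5), (6, 10), (7, 9), (8, 5), (8, 6), (9, 0)}.
Total count |C(F_11)_aff| = 17.


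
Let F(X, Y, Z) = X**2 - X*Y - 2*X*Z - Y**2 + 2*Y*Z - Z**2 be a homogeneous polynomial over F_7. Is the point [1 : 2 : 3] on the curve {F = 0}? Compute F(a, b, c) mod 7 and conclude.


F(1,2,3) ≡ 6 (mod 7); P is NOT on the curve.

Evaluate F(1, 2, 3) term-by-term (mod 7).
  X**2 ↦ 1·1·1·1 = 1
  -X*Y ↦ -1·1·2·1 = -2
  -2*X*Z ↦ -2·1·1·3 = -6
  -Y**2 ↦ -1·1·4·1 = -4
  2*Y*Z ↦ 2·1·2·3 = 12
  -Z**2 ↦ -1·1·1·9 = -9
Sum: F(1, 2, 3) = (1) + (-2) + (-6) + (-4) + (12) + (-9) = -8.
Reducing mod 7: -8 ≡ 6 (mod 7).
Since F(a, b, c) ≡ 6 ≠ 0 (mod 7), P does NOT lie on the curve.


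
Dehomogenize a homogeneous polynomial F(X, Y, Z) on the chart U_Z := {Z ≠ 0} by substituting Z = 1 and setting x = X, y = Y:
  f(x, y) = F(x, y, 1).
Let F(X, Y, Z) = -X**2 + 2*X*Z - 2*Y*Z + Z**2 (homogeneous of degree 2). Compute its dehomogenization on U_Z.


f(x, y) = -x**2 + 2*x - 2*y + 1

On U_Z we set Z = 1. Each monomial c·X^i·Y^j·Z^k in F becomes c·x^i·y^j·1^k = c·x^i·y^j.
Substituting Z = 1: F(X, Y, 1) = -x**2 + 2*x - 2*y + 1.
Note: deg(f) ≤ deg(F) = 2; strict inequality happens when F is divisible by Z (lost terms).


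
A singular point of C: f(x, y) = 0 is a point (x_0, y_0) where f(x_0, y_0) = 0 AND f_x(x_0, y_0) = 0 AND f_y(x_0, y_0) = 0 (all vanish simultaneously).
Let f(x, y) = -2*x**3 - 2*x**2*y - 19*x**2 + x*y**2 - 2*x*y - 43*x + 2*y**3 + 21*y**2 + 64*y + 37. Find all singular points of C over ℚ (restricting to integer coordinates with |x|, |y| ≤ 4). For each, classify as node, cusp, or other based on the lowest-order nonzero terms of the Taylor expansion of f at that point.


Singular points: {(-2, -3)}; classification: node.

Compute partial derivatives:
  f_x = -6*x**2 - 4*x*y - 38*x + y**2 - 2*y - 43.
  f_y = -2*x**2 + 2*x*y - 2*x + 6*y**2 + 42*y + 64.
Scan x_0 ∈ {−4, ..., 4}. For each x_0, f_y(x_0, y) is a polynomial in y; find its integer roots y ∈ {−4, ..., 4}, then test f_x and f at those candidates.
  x = -4: f_y(-4, y) = 6*y**2 + 34*y + 40; vanishes at y ∈ {-4}. (-4, -4): f_x = -27 ≠ 0.
  x = -3: f_y(-3, y) = 6*y**2 + 36*y + 52; no integer root y with |y| ≤ 4.
  x = -2: f_y(-2, y) = 6*y**2 + 38*y + 60; vanishes at y ∈ {-3}. (-2, -3): f_x = 0, f = 0 — SINGULAR.
  x = -1: f_y(-1, y) = 6*y**2 + 40*y + 64; vanishes at y ∈ {-4}. (-1, -4): f_x = -3 ≠ 0.
  x = 0: f_y(0, y) = 6*y**2 + 42*y + 64; no integer root y with |y| ≤ 4.
  x = 1: f_y(1, y) = 6*y**2 + 44*y + 60; no integer root y with |y| ≤ 4.
  x = 2: f_y(2, y) = 6*y**2 + 46*y + 52; no integer root y with |y| ≤ 4.
  x = 3: f_y(3, y) = 6*y**2 + 48*y + 40; no integer root y with |y| ≤ 4.
  x = 4: f_y(4, y) = 6*y**2 + 50*y + 24; no integer root y with |y| ≤ 4.
Only singular point on the grid: (-2, -3).
Classify: substitute x = -2 + u, y = -3 + v and expand: f = -2*u**3 - 2*u**2*v - u**2 + u*v**2 + 2*v**3 + v**2.
No constant or linear terms (consistent with a singular point). Quadratic part: -u**2 + v**2. Cubic part: -2*u**3 - 2*u**2*v + u*v**2 + 2*v**3.
The quadratic part v**2 - u**2 = (v − u)(v + u) splits into two distinct linear factors, so there are two distinct tangent lines y − -3 = ±(x − -2) — this is a node (ordinary double point).
Classification: node.


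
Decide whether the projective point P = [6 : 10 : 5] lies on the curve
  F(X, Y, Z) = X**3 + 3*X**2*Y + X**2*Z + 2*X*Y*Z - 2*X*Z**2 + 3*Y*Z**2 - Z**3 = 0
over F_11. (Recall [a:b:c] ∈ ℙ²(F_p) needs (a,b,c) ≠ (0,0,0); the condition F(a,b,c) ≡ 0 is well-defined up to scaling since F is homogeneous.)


F(6,10,5) ≡ 3 (mod 11); P is NOT on the curve.

Evaluate F(6, 10, 5) term-by-term (mod 11).
  X**3 ↦ 1·216·1·1 = 216
  3*X**2*Y ↦ 3·36·10·1 = 1080
  X**2*Z ↦ 1·36·1·5 = 180
  2*X*Y*Z ↦ 2·6·10·5 = 600
  -2*X*Z**2 ↦ -2·6·1·25 = -300
  3*Y*Z**2 ↦ 3·1·10·25 = 750
  -Z**3 ↦ -1·1·1·125 = -125
Sum: F(6, 10, 5) = (216) + (1080) + (180) + (600) + (-300) + (750) + (-125) = 2401.
Reducing mod 11: 2401 ≡ 3 (mod 11).
Since F(a, b, c) ≡ 3 ≠ 0 (mod 11), P does NOT lie on the curve.


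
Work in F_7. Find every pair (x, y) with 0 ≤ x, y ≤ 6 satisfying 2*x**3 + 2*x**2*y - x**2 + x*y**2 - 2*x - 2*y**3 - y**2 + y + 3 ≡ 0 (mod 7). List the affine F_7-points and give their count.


Affine F_7-points: {(2, 3), (3, 0), (3, 3), (3, 5)}; count = 4.

For each of the 49 pairs (x, y) ∈ F_7², evaluate f(x, y) mod 7. Record the zeros.
  x = 0: [0↦3, 1↦1, 2↦6, 3↦6, 4↦3, 5↦6, 6↦3]  zeros at y ∈ ∅
  x = 1: [0↦2, 1↦3, 2↦6, 3↦6, 4↦5, 5↦5, 6↦1]  zeros at y ∈ ∅
  x = 2: [0↦4, 1↦5, 2↦3, 3↦0, 4↦5, 5↦6, 6↦5]  zeros at y ∈ {3}
  x = 3: [0↦0, 1↦5, 2↦2, 3↦0, 4↦1, 5↦0, 6↦6]  zeros at y ∈ {0, 3, 5}
  x = 4: [0↦2, 1↦1, 2↦1, 3↦4, 4↦5, 5↦6, 6↦2]  zeros at y ∈ ∅
  x = 5: [0↦1, 1↦5, 2↦5, 3↦3, 4↦1, 5↦1, 6↦5]  zeros at y ∈ ∅
  x = 6: [0↦2, 1↦1, 2↦5, 3↦2, 4↦1, 5↦4, 6↦6]  zeros at y ∈ ∅
Collecting zeros: affine points = {(2, 3), (3, 0), (3, 3), (3, 5)}.
Total count |C(F_7)_aff| = 4.


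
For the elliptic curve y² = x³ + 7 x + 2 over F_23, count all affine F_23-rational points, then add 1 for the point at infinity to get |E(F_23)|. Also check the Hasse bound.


Affine points = {(0, 5), (0, 18), (2, 1), (2, 22), (3, 2), (3, 21), (4, 5), (4, 18), (5, 1), (5, 22), (7, 7), (7, 16), (8, 8), (8, 15), (9, 9), (9, 14), (13, 6), (13, 17), (15, 3), (15, 20), (16, 1), (16, 22), (18, 7), (18, 16), (19, 5), (19, 18), (20, 0), (21, 7), (21, 16)}; affine count = 29; |E(F_23)| = 30.

Discriminant check: Δ ∝ 4a³ + 27b² = 4·7³ + 27·2² = 4·343 + 27·4 ≡ 8 (mod 23). Nonzero ⇒ E is nonsingular.
For each x ∈ F_23, compute rhs = x³ + 7·x + 2 mod 23, then count y ∈ F_23 with y² ≡ rhs.
  x = 0: rhs = 2, matching y values: 5, 18 (2 points).
  x = 1: rhs = 10, matching y values: none (0 points).
  x = 2: rhs = 1, matching y values: 1, 22 (2 points).
  x = 3: rhs = 4, matching y values: 2, 21 (2 points).
  x = 4: rhs = 2, matching y values: 5, 18 (2 points).
  x = 5: rhs = 1, matching y values: 1, 22 (2 points).
  x = 6: rhs = 7, matching y values: none (0 points).
  x = 7: rhs = 3, matching y values: 7, 16 (2 points).
  x = 8: rhs = 18, matching y values: 8, 15 (2 points).
  x = 9: rhs = 12, matching y values: 9, 14 (2 points).
  x = 10: rhs = 14, matching y values: none (0 points).
  x = 11: rhs = 7, matching y values: none (0 points).
  x = 12: rhs = 20, matching y values: none (0 points).
  x = 13: rhs = 13, matching y values: 6, 17 (2 points).
  x = 14: rhs = 15, matching y values: none (0 points).
  x = 15: rhs = 9, matching y values: 3, 20 (2 points).
  x = 16: rhs = 1, matching y values: 1, 22 (2 points).
  x = 17: rhs = 20, matching y values: none (0 points).
  x = 18: rhs = 3, matching y values: 7, 16 (2 points).
  x = 19: rhs = 2, matching y values: 5, 18 (2 points).
  x = 20: rhs = 0, matching y values: 0 (1 points).
  x = 21: rhs = 3, matching y values: 7, 16 (2 points).
  x = 22: rhs = 17, matching y values: none (0 points).
Total affine count: 29.
Full point count |E(F_23)| = 29 + 1 = 30.
Hasse bound: |30 − (23+1)| = |6| = 6 ≤ 2√23 ≈ 9.5917 ✓.


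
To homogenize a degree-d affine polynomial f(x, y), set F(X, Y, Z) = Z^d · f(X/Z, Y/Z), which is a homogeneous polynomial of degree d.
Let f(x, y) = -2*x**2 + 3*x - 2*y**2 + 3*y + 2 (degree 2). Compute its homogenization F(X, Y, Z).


F(X, Y, Z) = -2*X**2 + 3*X*Z - 2*Y**2 + 3*Y*Z + 2*Z**2

deg(f) = 2.
Substitute x = X/Z, y = Y/Z into f, then multiply by Z^2.
  monomial -2·x^2·y^0 ↦ -2·X^2·Y^0·Z^0.
  monomial 3·x^1·y^0 ↦ 3·X^1·Y^0·Z^1.
  monomial -2·x^0·y^2 ↦ -2·X^0·Y^2·Z^0.
  monomial 3·x^0·y^1 ↦ 3·X^0·Y^1·Z^1.
  monomial 2·x^0·y^0 ↦ 2·X^0·Y^0·Z^2.
Collecting: F(X, Y, Z) = -2*X**2 + 3*X*Z - 2*Y**2 + 3*Y*Z + 2*Z**2.


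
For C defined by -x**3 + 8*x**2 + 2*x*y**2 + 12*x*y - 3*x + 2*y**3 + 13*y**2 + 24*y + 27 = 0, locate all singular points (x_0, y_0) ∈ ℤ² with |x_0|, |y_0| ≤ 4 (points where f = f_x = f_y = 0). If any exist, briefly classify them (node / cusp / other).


Singular points: {(3, -3)}; classification: node.

Compute partial derivatives:
  f_x = -3*x**2 + 16*x + 2*y**2 + 12*y - 3.
  f_y = 4*x*y + 12*x + 6*y**2 + 26*y + 24.
Scan x_0 ∈ {−4, ..., 4}. For each x_0, f_y(x_0, y) is a polynomial in y; find its integer roots y ∈ {−4, ..., 4}, then test f_x and f at those candidates.
  x = -4: f_y(-4, y) = 6*y**2 + 10*y - 24; vanishes at y ∈ {-3}. (-4, -3): f_x = -133 ≠ 0.
  x = -3: f_y(-3, y) = 6*y**2 + 14*y - 12; vanishes at y ∈ {-3}. (-3, -3): f_x = -96 ≠ 0.
  x = -2: f_y(-2, y) = 6*y**2 + 18*y; vanishes at y ∈ {-3, 0}. (-2, -3): f_x = -65 ≠ 0; (-2, 0): f_x = -47 ≠ 0.
  x = -1: f_y(-1, y) = 6*y**2 + 22*y + 12; vanishes at y ∈ {-3}. (-1, -3): f_x = -40 ≠ 0.
  x = 0: f_y(0, y) = 6*y**2 + 26*y + 24; vanishes at y ∈ {-3}. (0, -3): f_x = -21 ≠ 0.
  x = 1: f_y(1, y) = 6*y**2 + 30*y + 36; vanishes at y ∈ {-3, -2}. (1, -3): f_x = -8 ≠ 0; (1, -2): f_x = -6 ≠ 0.
  x = 2: f_y(2, y) = 6*y**2 + 34*y + 48; vanishes at y ∈ {-3}. (2, -3): f_x = -1 ≠ 0.
  x = 3: f_y(3, y) = 6*y**2 + 38*y + 60; vanishes at y ∈ {-3}. (3, -3): f_x = 0, f = 0 — SINGULAR.
  x = 4: f_y(4, y) = 6*y**2 + 42*y + 72; vanishes at y ∈ {-4, -3}. (4, -4): f_x = -3 ≠ 0; (4, -3): f_x = -5 ≠ 0.
Only singular point on the grid: (3, -3).
Classify: substitute x = 3 + u, y = -3 + v and expand: f = -u**3 - u**2 + 2*u*v**2 + 2*v**3 + v**2.
No constant or linear terms (consistent with a singular point). Quadratic part: -u**2 + v**2. Cubic part: -u**3 + 2*u*v**2 + 2*v**3.
The quadratic part v**2 - u**2 = (v − u)(v + u) splits into two distinct linear factors, so there are two distinct tangent lines y − -3 = ±(x − 3) — this is a node (ordinary double point).
Classification: node.


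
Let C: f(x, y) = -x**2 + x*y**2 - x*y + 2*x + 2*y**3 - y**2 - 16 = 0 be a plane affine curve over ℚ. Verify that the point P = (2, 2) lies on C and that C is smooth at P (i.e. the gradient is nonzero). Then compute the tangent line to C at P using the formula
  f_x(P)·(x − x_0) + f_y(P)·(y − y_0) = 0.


Tangent line at P: 26*y - 52 = 0.

Step 1: f(2, 2) = 0, so P lies on C.
Step 2: partial derivatives
  f_x(x, y) = -2*x + y**2 - y + 2, f_y(x, y) = 2*x*y - x + 6*y**2 - 2*y.
  f_x(P) = 0, f_y(P) = 26 (gradient nonzero, so P is smooth).
Step 3: tangent line at P: 0·(x − 2) + 26·(y − 2) = 0.
Expanding: 26*y - 52 = 0.


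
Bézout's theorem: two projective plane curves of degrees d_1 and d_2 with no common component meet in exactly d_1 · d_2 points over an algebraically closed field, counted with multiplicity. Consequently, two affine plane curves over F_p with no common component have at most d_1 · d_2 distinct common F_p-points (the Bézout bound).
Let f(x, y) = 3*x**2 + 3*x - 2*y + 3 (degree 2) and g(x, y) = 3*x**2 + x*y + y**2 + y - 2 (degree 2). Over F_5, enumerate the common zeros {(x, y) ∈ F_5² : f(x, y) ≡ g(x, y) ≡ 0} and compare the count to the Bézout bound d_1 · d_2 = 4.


Common zeros: ∅; count = 0; Bézout bound = 4.

deg(f) = 2, deg(g) = 2, so Bézout bound = 4.
Scan x ∈ F_5. For each x, list the y ∈ F_5 with f(x, y) ≡ 0 and those with g(x, y) ≡ 0 (mod 5); the common zeros in that column are the intersection.
  x = 0: f ≡ 0 at y ∈ {4}; g ≡ 0 at y ∈ {1, 3}; common: ∅.
  x = 1: f ≡ 0 at y ∈ {2}; g ≡ 0 at y ∈ {4}; common: ∅.
  x = 2: f ≡ 0 at y ∈ {3}; g ≡ 0 at y ∈ {0, 2}; common: ∅.
  x = 3: f ≡ 0 at y ∈ {2}; g ≡ 0 at y ∈ {0, 1}; common: ∅.
  x = 4: f ≡ 0 at y ∈ {4}; g ≡ 0 at y ∈ {2, 3}; common: ∅.
Collecting: common zeros = ∅, so the count is 0.
Comparison with the Bézout bound: 0 ≤ 4 = deg(f)·deg(g), as expected for curves with no common component (the affine F_5-count falls short of the bound because intersections may lie at infinity, over extension fields, or carry multiplicity).


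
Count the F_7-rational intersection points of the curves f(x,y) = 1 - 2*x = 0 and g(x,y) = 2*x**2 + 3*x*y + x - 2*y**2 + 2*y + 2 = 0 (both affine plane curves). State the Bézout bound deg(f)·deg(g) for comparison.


Common zeros: ∅; count = 0; Bézout bound = 2.

deg(f) = 1, deg(g) = 2, so Bézout bound = 2.
Scan x ∈ F_7. For each x, list the y ∈ F_7 with f(x, y) ≡ 0 and those with g(x, y) ≡ 0 (mod 7); the common zeros in that column are the intersection.
  x = 0: f ≡ 0 at y ∈ ∅; g ≡ 0 at y ∈ ∅; common: ∅.
  x = 1: f ≡ 0 at y ∈ ∅; g ≡ 0 at y ∈ {2, 4}; common: ∅.
  x = 2: f ≡ 0 at y ∈ ∅; g ≡ 0 at y ∈ ∅; common: ∅.
  x = 3: f ≡ 0 at y ∈ ∅; g ≡ 0 at y ∈ {4, 5}; common: ∅.
  x = 4: f ≡ 0 at y ∈ {0, 1, 2, 3, 4, 5, 6}; g ≡ 0 at y ∈ ∅; common: ∅.
  x = 5: f ≡ 0 at y ∈ ∅; g ≡ 0 at y ∈ ∅; common: ∅.
  x = 6: f ≡ 0 at y ∈ ∅; g ≡ 0 at y ∈ {1, 2}; common: ∅.
Collecting: common zeros = ∅, so the count is 0.
Comparison with the Bézout bound: 0 ≤ 2 = deg(f)·deg(g), as expected for curves with no common component (the affine F_7-count falls short of the bound because intersections may lie at infinity, over extension fields, or carry multiplicity).


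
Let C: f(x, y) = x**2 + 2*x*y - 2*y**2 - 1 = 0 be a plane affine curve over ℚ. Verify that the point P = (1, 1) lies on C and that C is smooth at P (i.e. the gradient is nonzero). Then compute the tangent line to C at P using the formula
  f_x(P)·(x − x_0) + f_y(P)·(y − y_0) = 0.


Tangent line at P: 4*x - 2*y - 2 = 0.

Step 1: f(1, 1) = 0, so P lies on C.
Step 2: partial derivatives
  f_x(x, y) = 2*x + 2*y, f_y(x, y) = 2*x - 4*y.
  f_x(P) = 4, f_y(P) = -2 (gradient nonzero, so P is smooth).
Step 3: tangent line at P: 4·(x − 1) + -2·(y − 1) = 0.
Expanding: 4*x - 2*y - 2 = 0.


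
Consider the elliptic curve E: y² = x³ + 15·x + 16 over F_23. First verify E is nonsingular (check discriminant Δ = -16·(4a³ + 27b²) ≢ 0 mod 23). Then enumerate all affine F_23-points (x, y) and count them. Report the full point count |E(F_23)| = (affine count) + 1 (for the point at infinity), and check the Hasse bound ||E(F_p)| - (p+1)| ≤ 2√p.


Affine points = {(0, 4), (0, 19), (1, 3), (1, 20), (2, 10), (2, 13), (4, 5), (4, 18), (5, 3), (5, 20), (6, 0), (7, 2), (7, 21), (8, 2), (8, 21), (9, 11), (9, 12), (10, 4), (10, 19), (13, 4), (13, 19), (14, 7), (14, 16), (17, 3), (17, 20), (18, 0), (20, 6), (20, 17), (21, 1), (21, 22), (22, 0)}; affine count = 31; |E(F_23)| = 32.

Discriminant check: Δ ∝ 4a³ + 27b² = 4·15³ + 27·16² = 4·3375 + 27·256 ≡ 11 (mod 23). Nonzero ⇒ E is nonsingular.
For each x ∈ F_23, compute rhs = x³ + 15·x + 16 mod 23, then count y ∈ F_23 with y² ≡ rhs.
  x = 0: rhs = 16, matching y values: 4, 19 (2 points).
  x = 1: rhs = 9, matching y values: 3, 20 (2 points).
  x = 2: rhs = 8, matching y values: 10, 13 (2 points).
  x = 3: rhs = 19, matching y values: none (0 points).
  x = 4: rhs = 2, matching y values: 5, 18 (2 points).
  x = 5: rhs = 9, matching y values: 3, 20 (2 points).
  x = 6: rhs = 0, matching y values: 0 (1 points).
  x = 7: rhs = 4, matching y values: 2, 21 (2 points).
  x = 8: rhs = 4, matching y values: 2, 21 (2 points).
  x = 9: rhs = 6, matching y values: 11, 12 (2 points).
  x = 10: rhs = 16, matching y values: 4, 19 (2 points).
  x = 11: rhs = 17, matching y values: none (0 points).
  x = 12: rhs = 15, matching y values: none (0 points).
  x = 13: rhs = 16, matching y values: 4, 19 (2 points).
  x = 14: rhs = 3, matching y values: 7, 16 (2 points).
  x = 15: rhs = 5, matching y values: none (0 points).
  x = 16: rhs = 5, matching y values: none (0 points).
  x = 17: rhs = 9, matching y values: 3, 20 (2 points).
  x = 18: rhs = 0, matching y values: 0 (1 points).
  x = 19: rhs = 7, matching y values: none (0 points).
  x = 20: rhs = 13, matching y values: 6, 17 (2 points).
  x = 21: rhs = 1, matching y values: 1, 22 (2 points).
  x = 22: rhs = 0, matching y values: 0 (1 points).
Total affine count: 31.
Full point count |E(F_23)| = 31 + 1 = 32.
Hasse bound: |32 − (23+1)| = |8| = 8 ≤ 2√23 ≈ 9.5917 ✓.


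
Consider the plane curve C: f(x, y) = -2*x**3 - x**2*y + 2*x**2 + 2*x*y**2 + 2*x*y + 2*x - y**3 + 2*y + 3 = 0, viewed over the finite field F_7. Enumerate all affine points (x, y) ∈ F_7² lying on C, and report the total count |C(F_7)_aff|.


Affine F_7-points: {(0, 5), (2, 3), (2, 4), (3, 5), (4, 1), (4, 6), (6, 5)}; count = 7.

For each of the 49 pairs (x, y) ∈ F_7², evaluate f(x, y) mod 7. Record the zeros.
  x = 0: [0↦3, 1↦4, 2↦6, 3↦3, 4↦3, 5↦0, 6↦2]  zeros at y ∈ {5}
  x = 1: [0↦5, 1↦2, 2↦4, 3↦5, 4↦6, 5↦1, 6↦5]  zeros at y ∈ ∅
  x = 2: [0↦6, 1↦4, 2↦4, 3↦0, 4↦0, 5↦5, 6↦2]  zeros at y ∈ {3, 4}
  x = 3: [0↦1, 1↦5, 2↦1, 3↦4, 4↦1, 5↦0, 6↦2]  zeros at y ∈ {5}
  x = 4: [0↦6, 1↦0, 2↦4, 3↦5, 4↦4, 5↦2, 6↦0]  zeros at y ∈ {1, 6}
  x = 5: [0↦2, 1↦5, 2↦1, 3↦5, 4↦4, 5↦6, 6↦5]  zeros at y ∈ ∅
  x = 6: [0↦5, 1↦1, 2↦1, 3↦6, 4↦3, 5↦0, 6↦5]  zeros at y ∈ {5}
Collecting zeros: affine points = {(0, 5), (2, 3), (2, 4), (3, 5), (4, 1), (4, 6), (6, 5)}.
Total count |C(F_7)_aff| = 7.


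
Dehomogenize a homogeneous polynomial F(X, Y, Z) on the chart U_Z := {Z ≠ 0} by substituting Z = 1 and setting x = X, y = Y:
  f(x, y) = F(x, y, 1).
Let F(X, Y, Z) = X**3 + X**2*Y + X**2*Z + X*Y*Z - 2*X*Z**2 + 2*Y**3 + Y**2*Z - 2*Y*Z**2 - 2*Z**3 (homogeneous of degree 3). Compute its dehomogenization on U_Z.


f(x, y) = x**3 + x**2*y + x**2 + x*y - 2*x + 2*y**3 + y**2 - 2*y - 2

On U_Z we set Z = 1. Each monomial c·X^i·Y^j·Z^k in F becomes c·x^i·y^j·1^k = c·x^i·y^j.
Substituting Z = 1: F(X, Y, 1) = x**3 + x**2*y + x**2 + x*y - 2*x + 2*y**3 + y**2 - 2*y - 2.
Note: deg(f) ≤ deg(F) = 3; strict inequality happens when F is divisible by Z (lost terms).


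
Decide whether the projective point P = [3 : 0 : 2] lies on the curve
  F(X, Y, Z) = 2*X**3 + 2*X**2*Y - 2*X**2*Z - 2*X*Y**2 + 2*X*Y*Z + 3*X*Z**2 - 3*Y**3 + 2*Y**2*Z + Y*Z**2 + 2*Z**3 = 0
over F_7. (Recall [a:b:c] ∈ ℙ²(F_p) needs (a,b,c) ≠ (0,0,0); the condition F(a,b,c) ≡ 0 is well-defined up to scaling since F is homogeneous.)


F(3,0,2) ≡ 0 (mod 7); P is on the curve.

Evaluate F(3, 0, 2) term-by-term (mod 7).
  2*X**3 ↦ 2·27·1·1 = 54
  2*X**2*Y ↦ 2·9·0·1 = 0
  -2*X**2*Z ↦ -2·9·1·2 = -36
  -2*X*Y**2 ↦ -2·3·0·1 = 0
  2*X*Y*Z ↦ 2·3·0·2 = 0
  3*X*Z**2 ↦ 3·3·1·4 = 36
  -3*Y**3 ↦ -3·1·0·1 = 0
  2*Y**2*Z ↦ 2·1·0·2 = 0
  Y*Z**2 ↦ 1·1·0·4 = 0
  2*Z**3 ↦ 2·1·1·8 = 16
Sum: F(3, 0, 2) = (54) + (0) + (-36) + (0) + (0) + (36) + (0) + (0) + (0) + (16) = 70.
Reducing mod 7: 70 ≡ 0 (mod 7).
Since F(a, b, c) ≡ 0 (mod 7), P lies on the curve.


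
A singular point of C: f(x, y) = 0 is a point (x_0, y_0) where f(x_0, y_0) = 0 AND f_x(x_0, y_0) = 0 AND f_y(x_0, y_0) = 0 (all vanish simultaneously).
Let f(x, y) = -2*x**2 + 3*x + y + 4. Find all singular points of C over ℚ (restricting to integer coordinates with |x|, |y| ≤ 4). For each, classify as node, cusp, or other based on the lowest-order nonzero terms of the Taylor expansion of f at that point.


No singular points in the scanned grid; C is smooth there.

Compute partial derivatives:
  f_x = 3 - 4*x.
  f_y = 1.
f_y = 1 is a nonzero constant, so f_y never vanishes: no point (x, y) can satisfy f = f_x = f_y = 0. In particular no (x, y) ∈ {−4, ..., 4}² is singular; the curve is smooth.


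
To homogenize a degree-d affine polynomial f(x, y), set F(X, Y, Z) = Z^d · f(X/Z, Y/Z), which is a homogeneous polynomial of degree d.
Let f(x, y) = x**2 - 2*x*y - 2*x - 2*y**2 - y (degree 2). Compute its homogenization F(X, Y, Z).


F(X, Y, Z) = X**2 - 2*X*Y - 2*X*Z - 2*Y**2 - Y*Z

deg(f) = 2.
Substitute x = X/Z, y = Y/Z into f, then multiply by Z^2.
  monomial 1·x^2·y^0 ↦ 1·X^2·Y^0·Z^0.
  monomial -2·x^1·y^1 ↦ -2·X^1·Y^1·Z^0.
  monomial -2·x^1·y^0 ↦ -2·X^1·Y^0·Z^1.
  monomial -2·x^0·y^2 ↦ -2·X^0·Y^2·Z^0.
  monomial -1·x^0·y^1 ↦ -1·X^0·Y^1·Z^1.
Collecting: F(X, Y, Z) = X**2 - 2*X*Y - 2*X*Z - 2*Y**2 - Y*Z.


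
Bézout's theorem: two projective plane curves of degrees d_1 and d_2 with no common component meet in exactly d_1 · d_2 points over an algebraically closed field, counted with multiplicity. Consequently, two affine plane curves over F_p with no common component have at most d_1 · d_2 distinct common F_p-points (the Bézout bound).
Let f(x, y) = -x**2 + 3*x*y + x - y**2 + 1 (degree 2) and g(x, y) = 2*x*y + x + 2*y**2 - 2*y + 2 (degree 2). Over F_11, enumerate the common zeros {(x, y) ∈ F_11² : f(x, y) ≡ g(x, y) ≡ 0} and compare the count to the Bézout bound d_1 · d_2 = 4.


Common zeros: ∅; count = 0; Bézout bound = 4.

deg(f) = 2, deg(g) = 2, so Bézout bound = 4.
Scan x ∈ F_11. For each x, list the y ∈ F_11 with f(x, y) ≡ 0 and those with g(x, y) ≡ 0 (mod 11); the common zeros in that column are the intersection.
  x = 0: f ≡ 0 at y ∈ {1, 10}; g ≡ 0 at y ∈ ∅; common: ∅.
  x = 1: f ≡ 0 at y ∈ ∅; g ≡ 0 at y ∈ {2, 9}; common: ∅.
  x = 2: f ≡ 0 at y ∈ ∅; g ≡ 0 at y ∈ {4, 6}; common: ∅.
  x = 3: f ≡ 0 at y ∈ ∅; g ≡ 0 at y ∈ {1, 8}; common: ∅.
  x = 4: f ≡ 0 at y ∈ {0, 1}; g ≡ 0 at y ∈ ∅; common: ∅.
  x = 5: f ≡ 0 at y ∈ ∅; g ≡ 0 at y ∈ ∅; common: ∅.
  x = 6: f ≡ 0 at y ∈ ∅; g ≡ 0 at y ∈ {7, 10}; common: ∅.
  x = 7: f ≡ 0 at y ∈ ∅; g ≡ 0 at y ∈ ∅; common: ∅.
  x = 8: f ≡ 0 at y ∈ {0, 2}; g ≡ 0 at y ∈ ∅; common: ∅.
  x = 9: f ≡ 0 at y ∈ {6, 10}; g ≡ 0 at y ∈ {0, 3}; common: ∅.
  x = 10: f ≡ 0 at y ∈ {2, 6}; g ≡ 0 at y ∈ ∅; common: ∅.
Collecting: common zeros = ∅, so the count is 0.
Comparison with the Bézout bound: 0 ≤ 4 = deg(f)·deg(g), as expected for curves with no common component (the affine F_11-count falls short of the bound because intersections may lie at infinity, over extension fields, or carry multiplicity).


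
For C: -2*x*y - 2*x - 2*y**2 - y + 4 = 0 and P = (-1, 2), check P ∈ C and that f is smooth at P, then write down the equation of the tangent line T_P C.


Tangent line at P: -6*x - 7*y + 8 = 0.

Step 1: f(-1, 2) = 0, so P lies on C.
Step 2: partial derivatives
  f_x(x, y) = -2*y - 2, f_y(x, y) = -2*x - 4*y - 1.
  f_x(P) = -6, f_y(P) = -7 (gradient nonzero, so P is smooth).
Step 3: tangent line at P: -6·(x − -1) + -7·(y − 2) = 0.
Expanding: -6*x - 7*y + 8 = 0.


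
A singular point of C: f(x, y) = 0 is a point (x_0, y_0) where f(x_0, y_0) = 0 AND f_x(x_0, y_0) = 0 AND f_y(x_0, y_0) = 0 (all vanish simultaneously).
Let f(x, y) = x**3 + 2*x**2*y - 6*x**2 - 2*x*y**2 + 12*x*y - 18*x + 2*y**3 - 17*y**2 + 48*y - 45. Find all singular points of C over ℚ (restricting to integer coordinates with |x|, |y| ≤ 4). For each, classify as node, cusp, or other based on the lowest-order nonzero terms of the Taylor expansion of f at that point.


Singular points: {(0, 3)}; classification: cusp.

Compute partial derivatives:
  f_x = 3*x**2 + 4*x*y - 12*x - 2*y**2 + 12*y - 18.
  f_y = 2*x**2 - 4*x*y + 12*x + 6*y**2 - 34*y + 48.
Scan x_0 ∈ {−4, ..., 4}. For each x_0, f_y(x_0, y) is a polynomial in y; find its integer roots y ∈ {−4, ..., 4}, then test f_x and f at those candidates.
  x = -4: f_y(-4, y) = 6*y**2 - 18*y + 32; no integer root y with |y| ≤ 4.
  x = -3: f_y(-3, y) = 6*y**2 - 22*y + 30; no integer root y with |y| ≤ 4.
  x = -2: f_y(-2, y) = 6*y**2 - 26*y + 32; no integer root y with |y| ≤ 4.
  x = -1: f_y(-1, y) = 6*y**2 - 30*y + 38; no integer root y with |y| ≤ 4.
  x = 0: f_y(0, y) = 6*y**2 - 34*y + 48; vanishes at y ∈ {3}. (0, 3): f_x = 0, f = 0 — SINGULAR.
  x = 1: f_y(1, y) = 6*y**2 - 38*y + 62; no integer root y with |y| ≤ 4.
  x = 2: f_y(2, y) = 6*y**2 - 42*y + 80; no integer root y with |y| ≤ 4.
  x = 3: f_y(3, y) = 6*y**2 - 46*y + 102; no integer root y with |y| ≤ 4.
  x = 4: f_y(4, y) = 6*y**2 - 50*y + 128; no integer root y with |y| ≤ 4.
Only singular point on the grid: (0, 3).
Classify: substitute x = 0 + u, y = 3 + v and expand: f = u**3 + 2*u**2*v - 2*u*v**2 + 2*v**3 + v**2.
No constant or linear terms (consistent with a singular point). Quadratic part: v**2. Cubic part: u**3 + 2*u**2*v - 2*u*v**2 + 2*v**3.
The quadratic part v**2 is a perfect square, so there is a single (double) tangent line v = 0, i.e. y = 3. Restricting the cubic part to that line (v = 0) leaves u**3 ≠ 0, so f is not divisible by v and the branch is v² ≈ -u**3 to lowest order — this is a cusp.
Classification: cusp.


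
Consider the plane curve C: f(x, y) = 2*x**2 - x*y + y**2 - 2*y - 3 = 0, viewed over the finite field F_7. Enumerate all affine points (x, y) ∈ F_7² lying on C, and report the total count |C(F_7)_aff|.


Affine F_7-points: {(0, 3), (0, 6), (3, 6), (4, 2), (4, 4), (5, 3), (5, 4)}; count = 7.

For each of the 49 pairs (x, y) ∈ F_7², evaluate f(x, y) mod 7. Record the zeros.
  x = 0: [0↦4, 1↦3, 2↦4, 3↦0, 4↦5, 5↦5, 6↦0]  zeros at y ∈ {3, 6}
  x = 1: [0↦6, 1↦4, 2↦4, 3↦6, 4↦3, 5↦2, 6↦3]  zeros at y ∈ ∅
  x = 2: [0↦5, 1↦2, 2↦1, 3↦2, 4↦5, 5↦3, 6↦3]  zeros at y ∈ ∅
  x = 3: [0↦1, 1↦4, 2↦2, 3↦2, 4↦4, 5↦1, 6↦0]  zeros at y ∈ {6}
  x = 4: [0↦1, 1↦3, 2↦0, 3↦6, 4↦0, 5↦3, 6↦1]  zeros at y ∈ {2, 4}
  x = 5: [0↦5, 1↦6, 2↦2, 3↦0, 4↦0, 5↦2, 6↦6]  zeros at y ∈ {3, 4}
  x = 6: [0↦6, 1↦6, 2↦1, 3↦5, 4↦4, 5↦5, 6↦1]  zeros at y ∈ ∅
Collecting zeros: affine points = {(0, 3), (0, 6), (3, 6), (4, 2), (4, 4), (5, 3), (5, 4)}.
Total count |C(F_7)_aff| = 7.


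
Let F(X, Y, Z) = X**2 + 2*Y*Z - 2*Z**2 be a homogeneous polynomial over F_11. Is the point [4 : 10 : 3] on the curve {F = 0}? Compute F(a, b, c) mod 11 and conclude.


F(4,10,3) ≡ 3 (mod 11); P is NOT on the curve.

Evaluate F(4, 10, 3) term-by-term (mod 11).
  X**2 ↦ 1·16·1·1 = 16
  2*Y*Z ↦ 2·1·10·3 = 60
  -2*Z**2 ↦ -2·1·1·9 = -18
Sum: F(4, 10, 3) = (16) + (60) + (-18) = 58.
Reducing mod 11: 58 ≡ 3 (mod 11).
Since F(a, b, c) ≡ 3 ≠ 0 (mod 11), P does NOT lie on the curve.


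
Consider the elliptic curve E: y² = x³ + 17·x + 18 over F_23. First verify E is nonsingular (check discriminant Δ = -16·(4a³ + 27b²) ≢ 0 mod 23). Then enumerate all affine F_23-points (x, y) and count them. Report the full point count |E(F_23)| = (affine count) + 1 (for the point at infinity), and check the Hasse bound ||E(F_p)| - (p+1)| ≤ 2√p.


Affine points = {(0, 8), (0, 15), (1, 6), (1, 17), (3, 2), (3, 21), (4, 9), (4, 14), (9, 7), (9, 16), (11, 8), (11, 15), (12, 8), (12, 15), (16, 4), (16, 19), (19, 1), (19, 22), (20, 3), (20, 20), (22, 0)}; affine count = 21; |E(F_23)| = 22.

Discriminant check: Δ ∝ 4a³ + 27b² = 4·17³ + 27·18² = 4·4913 + 27·324 ≡ 18 (mod 23). Nonzero ⇒ E is nonsingular.
For each x ∈ F_23, compute rhs = x³ + 17·x + 18 mod 23, then count y ∈ F_23 with y² ≡ rhs.
  x = 0: rhs = 18, matching y values: 8, 15 (2 points).
  x = 1: rhs = 13, matching y values: 6, 17 (2 points).
  x = 2: rhs = 14, matching y values: none (0 points).
  x = 3: rhs = 4, matching y values: 2, 21 (2 points).
  x = 4: rhs = 12, matching y values: 9, 14 (2 points).
  x = 5: rhs = 21, matching y values: none (0 points).
  x = 6: rhs = 14, matching y values: none (0 points).
  x = 7: rhs = 20, matching y values: none (0 points).
  x = 8: rhs = 22, matching y values: none (0 points).
  x = 9: rhs = 3, matching y values: 7, 16 (2 points).
  x = 10: rhs = 15, matching y values: none (0 points).
  x = 11: rhs = 18, matching y values: 8, 15 (2 points).
  x = 12: rhs = 18, matching y values: 8, 15 (2 points).
  x = 13: rhs = 21, matching y values: none (0 points).
  x = 14: rhs = 10, matching y values: none (0 points).
  x = 15: rhs = 14, matching y values: none (0 points).
  x = 16: rhs = 16, matching y values: 4, 19 (2 points).
  x = 17: rhs = 22, matching y values: none (0 points).
  x = 18: rhs = 15, matching y values: none (0 points).
  x = 19: rhs = 1, matching y values: 1, 22 (2 points).
  x = 20: rhs = 9, matching y values: 3, 20 (2 points).
  x = 21: rhs = 22, matching y values: none (0 points).
  x = 22: rhs = 0, matching y values: 0 (1 points).
Total affine count: 21.
Full point count |E(F_23)| = 21 + 1 = 22.
Hasse bound: |22 − (23+1)| = |-2| = 2 ≤ 2√23 ≈ 9.5917 ✓.


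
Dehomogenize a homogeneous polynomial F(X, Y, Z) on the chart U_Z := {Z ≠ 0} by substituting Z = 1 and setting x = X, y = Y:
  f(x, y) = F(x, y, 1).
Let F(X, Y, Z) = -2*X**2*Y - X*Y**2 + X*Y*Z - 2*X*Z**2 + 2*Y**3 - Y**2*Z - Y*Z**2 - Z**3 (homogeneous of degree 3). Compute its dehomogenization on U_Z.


f(x, y) = -2*x**2*y - x*y**2 + x*y - 2*x + 2*y**3 - y**2 - y - 1

On U_Z we set Z = 1. Each monomial c·X^i·Y^j·Z^k in F becomes c·x^i·y^j·1^k = c·x^i·y^j.
Substituting Z = 1: F(X, Y, 1) = -2*x**2*y - x*y**2 + x*y - 2*x + 2*y**3 - y**2 - y - 1.
Note: deg(f) ≤ deg(F) = 3; strict inequality happens when F is divisible by Z (lost terms).


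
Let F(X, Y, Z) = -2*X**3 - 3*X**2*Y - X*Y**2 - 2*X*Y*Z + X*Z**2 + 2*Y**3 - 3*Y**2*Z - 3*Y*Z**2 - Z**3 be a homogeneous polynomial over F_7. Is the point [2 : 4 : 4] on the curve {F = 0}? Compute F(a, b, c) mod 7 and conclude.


F(2,4,4) ≡ 0 (mod 7); P is on the curve.

Evaluate F(2, 4, 4) term-by-term (mod 7).
  -2*X**3 ↦ -2·8·1·1 = -16
  -3*X**2*Y ↦ -3·4·4·1 = -48
  -X*Y**2 ↦ -1·2·16·1 = -32
  -2*X*Y*Z ↦ -2·2·4·4 = -64
  X*Z**2 ↦ 1·2·1·16 = 32
  2*Y**3 ↦ 2·1·64·1 = 128
  -3*Y**2*Z ↦ -3·1·16·4 = -192
  -3*Y*Z**2 ↦ -3·1·4·16 = -192
  -Z**3 ↦ -1·1·1·64 = -64
Sum: F(2, 4, 4) = (-16) + (-48) + (-32) + (-64) + (32) + (128) + (-192) + (-192) + (-64) = -448.
Reducing mod 7: -448 ≡ 0 (mod 7).
Since F(a, b, c) ≡ 0 (mod 7), P lies on the curve.


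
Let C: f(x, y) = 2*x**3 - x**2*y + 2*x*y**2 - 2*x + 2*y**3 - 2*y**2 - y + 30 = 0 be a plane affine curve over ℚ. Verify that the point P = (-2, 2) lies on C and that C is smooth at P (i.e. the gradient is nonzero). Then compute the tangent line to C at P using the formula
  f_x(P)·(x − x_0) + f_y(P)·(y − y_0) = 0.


Tangent line at P: 38*x - 5*y + 86 = 0.

Step 1: f(-2, 2) = 0, so P lies on C.
Step 2: partial derivatives
  f_x(x, y) = 6*x**2 - 2*x*y + 2*y**2 - 2, f_y(x, y) = -x**2 + 4*x*y + 6*y**2 - 4*y - 1.
  f_x(P) = 38, f_y(P) = -5 (gradient nonzero, so P is smooth).
Step 3: tangent line at P: 38·(x − -2) + -5·(y − 2) = 0.
Expanding: 38*x - 5*y + 86 = 0.


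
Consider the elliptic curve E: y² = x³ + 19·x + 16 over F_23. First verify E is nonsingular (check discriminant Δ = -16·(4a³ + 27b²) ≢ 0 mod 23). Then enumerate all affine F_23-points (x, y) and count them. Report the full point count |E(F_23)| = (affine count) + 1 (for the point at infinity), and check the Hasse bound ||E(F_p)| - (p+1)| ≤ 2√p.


Affine points = {(0, 4), (0, 19), (1, 6), (1, 17), (2, 4), (2, 19), (3, 10), (3, 13), (4, 8), (4, 15), (5, 11), (5, 12), (6, 1), (6, 22), (7, 3), (7, 20), (8, 6), (8, 17), (14, 6), (14, 17), (16, 0), (17, 10), (17, 13), (18, 7), (18, 16), (20, 1), (20, 22), (21, 4), (21, 19)}; affine count = 29; |E(F_23)| = 30.

Discriminant check: Δ ∝ 4a³ + 27b² = 4·19³ + 27·16² = 4·6859 + 27·256 ≡ 9 (mod 23). Nonzero ⇒ E is nonsingular.
For each x ∈ F_23, compute rhs = x³ + 19·x + 16 mod 23, then count y ∈ F_23 with y² ≡ rhs.
  x = 0: rhs = 16, matching y values: 4, 19 (2 points).
  x = 1: rhs = 13, matching y values: 6, 17 (2 points).
  x = 2: rhs = 16, matching y values: 4, 19 (2 points).
  x = 3: rhs = 8, matching y values: 10, 13 (2 points).
  x = 4: rhs = 18, matching y values: 8, 15 (2 points).
  x = 5: rhs = 6, matching y values: 11, 12 (2 points).
  x = 6: rhs = 1, matching y values: 1, 22 (2 points).
  x = 7: rhs = 9, matching y values: 3, 20 (2 points).
  x = 8: rhs = 13, matching y values: 6, 17 (2 points).
  x = 9: rhs = 19, matching y values: none (0 points).
  x = 10: rhs = 10, matching y values: none (0 points).
  x = 11: rhs = 15, matching y values: none (0 points).
  x = 12: rhs = 17, matching y values: none (0 points).
  x = 13: rhs = 22, matching y values: none (0 points).
  x = 14: rhs = 13, matching y values: 6, 17 (2 points).
  x = 15: rhs = 19, matching y values: none (0 points).
  x = 16: rhs = 0, matching y values: 0 (1 points).
  x = 17: rhs = 8, matching y values: 10, 13 (2 points).
  x = 18: rhs = 3, matching y values: 7, 16 (2 points).
  x = 19: rhs = 14, matching y values: none (0 points).
  x = 20: rhs = 1, matching y values: 1, 22 (2 points).
  x = 21: rhs = 16, matching y values: 4, 19 (2 points).
  x = 22: rhs = 19, matching y values: none (0 points).
Total affine count: 29.
Full point count |E(F_23)| = 29 + 1 = 30.
Hasse bound: |30 − (23+1)| = |6| = 6 ≤ 2√23 ≈ 9.5917 ✓.
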